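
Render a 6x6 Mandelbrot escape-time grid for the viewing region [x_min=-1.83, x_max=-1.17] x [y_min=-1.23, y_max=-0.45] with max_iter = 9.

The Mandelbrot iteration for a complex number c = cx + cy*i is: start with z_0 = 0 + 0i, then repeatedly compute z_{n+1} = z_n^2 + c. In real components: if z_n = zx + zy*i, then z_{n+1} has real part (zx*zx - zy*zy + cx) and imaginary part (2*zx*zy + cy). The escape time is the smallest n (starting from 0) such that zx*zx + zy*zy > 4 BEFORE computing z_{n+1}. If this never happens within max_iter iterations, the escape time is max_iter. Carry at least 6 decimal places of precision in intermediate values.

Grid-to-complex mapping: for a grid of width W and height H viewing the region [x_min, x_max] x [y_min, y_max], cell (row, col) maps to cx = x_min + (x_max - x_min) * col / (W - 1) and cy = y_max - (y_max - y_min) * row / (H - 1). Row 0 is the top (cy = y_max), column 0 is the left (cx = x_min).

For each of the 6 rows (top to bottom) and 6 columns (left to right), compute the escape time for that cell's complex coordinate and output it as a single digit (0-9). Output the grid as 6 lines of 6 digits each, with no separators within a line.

Answer: 333456
333333
233333
123333
112233
112222

Derivation:
(row=0, col=0): c = -1.8300 + -0.4500i → escape time 3
(row=0, col=1): c = -1.6980 + -0.4500i → escape time 3
(row=0, col=2): c = -1.5660 + -0.4500i → escape time 3
(row=0, col=3): c = -1.4340 + -0.4500i → escape time 4
(row=0, col=4): c = -1.3020 + -0.4500i → escape time 5
(row=0, col=5): c = -1.1700 + -0.4500i → escape time 6
(row=1, col=0): c = -1.8300 + -0.6060i → escape time 3
(row=1, col=1): c = -1.6980 + -0.6060i → escape time 3
(row=1, col=2): c = -1.5660 + -0.6060i → escape time 3
(row=1, col=3): c = -1.4340 + -0.6060i → escape time 3
(row=1, col=4): c = -1.3020 + -0.6060i → escape time 3
(row=1, col=5): c = -1.1700 + -0.6060i → escape time 3
(row=2, col=0): c = -1.8300 + -0.7620i → escape time 2
(row=2, col=1): c = -1.6980 + -0.7620i → escape time 3
(row=2, col=2): c = -1.5660 + -0.7620i → escape time 3
(row=2, col=3): c = -1.4340 + -0.7620i → escape time 3
(row=2, col=4): c = -1.3020 + -0.7620i → escape time 3
(row=2, col=5): c = -1.1700 + -0.7620i → escape time 3
(row=3, col=0): c = -1.8300 + -0.9180i → escape time 1
(row=3, col=1): c = -1.6980 + -0.9180i → escape time 2
(row=3, col=2): c = -1.5660 + -0.9180i → escape time 3
(row=3, col=3): c = -1.4340 + -0.9180i → escape time 3
(row=3, col=4): c = -1.3020 + -0.9180i → escape time 3
(row=3, col=5): c = -1.1700 + -0.9180i → escape time 3
(row=4, col=0): c = -1.8300 + -1.0740i → escape time 1
(row=4, col=1): c = -1.6980 + -1.0740i → escape time 1
(row=4, col=2): c = -1.5660 + -1.0740i → escape time 2
(row=4, col=3): c = -1.4340 + -1.0740i → escape time 2
(row=4, col=4): c = -1.3020 + -1.0740i → escape time 3
(row=4, col=5): c = -1.1700 + -1.0740i → escape time 3
(row=5, col=0): c = -1.8300 + -1.2300i → escape time 1
(row=5, col=1): c = -1.6980 + -1.2300i → escape time 1
(row=5, col=2): c = -1.5660 + -1.2300i → escape time 2
(row=5, col=3): c = -1.4340 + -1.2300i → escape time 2
(row=5, col=4): c = -1.3020 + -1.2300i → escape time 2
(row=5, col=5): c = -1.1700 + -1.2300i → escape time 2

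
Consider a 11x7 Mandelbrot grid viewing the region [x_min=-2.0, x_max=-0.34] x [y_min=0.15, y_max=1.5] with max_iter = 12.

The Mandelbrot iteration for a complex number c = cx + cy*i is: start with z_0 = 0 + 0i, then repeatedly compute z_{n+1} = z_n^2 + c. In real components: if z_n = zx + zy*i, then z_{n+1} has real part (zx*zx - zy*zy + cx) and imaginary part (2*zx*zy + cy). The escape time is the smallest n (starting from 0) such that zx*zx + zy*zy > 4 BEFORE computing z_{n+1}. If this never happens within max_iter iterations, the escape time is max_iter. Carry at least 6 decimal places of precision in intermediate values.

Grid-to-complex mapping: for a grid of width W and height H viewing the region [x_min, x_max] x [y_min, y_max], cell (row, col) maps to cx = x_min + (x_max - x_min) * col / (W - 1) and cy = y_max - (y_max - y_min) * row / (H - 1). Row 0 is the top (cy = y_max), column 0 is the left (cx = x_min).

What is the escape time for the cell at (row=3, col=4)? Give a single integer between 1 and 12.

Answer: 3

Derivation:
z_0 = 0 + 0i, c = -1.3360 + 0.8250i
Iter 1: z = -1.3360 + 0.8250i, |z|^2 = 2.4655
Iter 2: z = -0.2317 + -1.3794i, |z|^2 = 1.9564
Iter 3: z = -3.1850 + 1.4643i, |z|^2 = 12.2887
Escaped at iteration 3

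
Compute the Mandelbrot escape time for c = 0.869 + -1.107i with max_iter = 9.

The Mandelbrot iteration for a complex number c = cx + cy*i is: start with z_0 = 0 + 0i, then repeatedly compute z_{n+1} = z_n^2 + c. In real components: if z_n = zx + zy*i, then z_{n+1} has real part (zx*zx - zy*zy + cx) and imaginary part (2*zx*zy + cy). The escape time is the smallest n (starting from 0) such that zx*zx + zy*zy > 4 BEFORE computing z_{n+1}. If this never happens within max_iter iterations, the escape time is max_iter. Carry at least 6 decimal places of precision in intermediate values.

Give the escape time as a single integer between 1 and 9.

z_0 = 0 + 0i, c = 0.8690 + -1.1070i
Iter 1: z = 0.8690 + -1.1070i, |z|^2 = 1.9806
Iter 2: z = 0.3987 + -3.0310i, |z|^2 = 9.3457
Escaped at iteration 2

Answer: 2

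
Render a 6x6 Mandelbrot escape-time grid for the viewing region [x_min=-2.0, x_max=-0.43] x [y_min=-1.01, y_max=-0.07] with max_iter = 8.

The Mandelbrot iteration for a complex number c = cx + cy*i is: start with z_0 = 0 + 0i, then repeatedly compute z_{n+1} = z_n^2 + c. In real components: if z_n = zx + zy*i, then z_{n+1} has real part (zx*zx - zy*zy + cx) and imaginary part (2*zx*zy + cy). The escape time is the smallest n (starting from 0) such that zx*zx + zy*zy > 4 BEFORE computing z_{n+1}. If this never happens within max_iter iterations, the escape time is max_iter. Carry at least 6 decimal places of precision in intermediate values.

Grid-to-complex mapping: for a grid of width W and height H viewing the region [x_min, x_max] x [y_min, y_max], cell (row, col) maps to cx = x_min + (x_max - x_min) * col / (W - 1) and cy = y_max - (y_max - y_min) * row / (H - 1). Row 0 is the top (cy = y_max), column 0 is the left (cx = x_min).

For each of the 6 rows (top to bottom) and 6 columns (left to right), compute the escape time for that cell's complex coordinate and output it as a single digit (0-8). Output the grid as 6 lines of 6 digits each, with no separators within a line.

(row=0, col=0): c = -2.0000 + -0.0700i → escape time 1
(row=0, col=1): c = -1.6860 + -0.0700i → escape time 6
(row=0, col=2): c = -1.3720 + -0.0700i → escape time 8
(row=0, col=3): c = -1.0580 + -0.0700i → escape time 8
(row=0, col=4): c = -0.7440 + -0.0700i → escape time 8
(row=0, col=5): c = -0.4300 + -0.0700i → escape time 8
(row=1, col=0): c = -2.0000 + -0.2580i → escape time 1
(row=1, col=1): c = -1.6860 + -0.2580i → escape time 4
(row=1, col=2): c = -1.3720 + -0.2580i → escape time 6
(row=1, col=3): c = -1.0580 + -0.2580i → escape time 8
(row=1, col=4): c = -0.7440 + -0.2580i → escape time 8
(row=1, col=5): c = -0.4300 + -0.2580i → escape time 8
(row=2, col=0): c = -2.0000 + -0.4460i → escape time 1
(row=2, col=1): c = -1.6860 + -0.4460i → escape time 3
(row=2, col=2): c = -1.3720 + -0.4460i → escape time 4
(row=2, col=3): c = -1.0580 + -0.4460i → escape time 5
(row=2, col=4): c = -0.7440 + -0.4460i → escape time 8
(row=2, col=5): c = -0.4300 + -0.4460i → escape time 8
(row=3, col=0): c = -2.0000 + -0.6340i → escape time 1
(row=3, col=1): c = -1.6860 + -0.6340i → escape time 3
(row=3, col=2): c = -1.3720 + -0.6340i → escape time 3
(row=3, col=3): c = -1.0580 + -0.6340i → escape time 4
(row=3, col=4): c = -0.7440 + -0.6340i → escape time 5
(row=3, col=5): c = -0.4300 + -0.6340i → escape time 8
(row=4, col=0): c = -2.0000 + -0.8220i → escape time 1
(row=4, col=1): c = -1.6860 + -0.8220i → escape time 2
(row=4, col=2): c = -1.3720 + -0.8220i → escape time 3
(row=4, col=3): c = -1.0580 + -0.8220i → escape time 3
(row=4, col=4): c = -0.7440 + -0.8220i → escape time 4
(row=4, col=5): c = -0.4300 + -0.8220i → escape time 6
(row=5, col=0): c = -2.0000 + -1.0100i → escape time 1
(row=5, col=1): c = -1.6860 + -1.0100i → escape time 2
(row=5, col=2): c = -1.3720 + -1.0100i → escape time 3
(row=5, col=3): c = -1.0580 + -1.0100i → escape time 3
(row=5, col=4): c = -0.7440 + -1.0100i → escape time 3
(row=5, col=5): c = -0.4300 + -1.0100i → escape time 4

Answer: 168888
146888
134588
133458
123346
123334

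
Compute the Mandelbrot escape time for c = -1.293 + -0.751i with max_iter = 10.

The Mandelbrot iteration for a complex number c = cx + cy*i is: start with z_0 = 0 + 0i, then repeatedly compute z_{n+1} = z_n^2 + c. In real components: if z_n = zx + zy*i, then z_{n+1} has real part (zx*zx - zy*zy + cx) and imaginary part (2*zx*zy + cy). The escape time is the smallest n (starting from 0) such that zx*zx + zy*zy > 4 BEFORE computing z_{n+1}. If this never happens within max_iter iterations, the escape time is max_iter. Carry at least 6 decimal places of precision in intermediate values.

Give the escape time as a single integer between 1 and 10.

Answer: 3

Derivation:
z_0 = 0 + 0i, c = -1.2930 + -0.7510i
Iter 1: z = -1.2930 + -0.7510i, |z|^2 = 2.2359
Iter 2: z = -0.1852 + 1.1911i, |z|^2 = 1.4530
Iter 3: z = -2.6774 + -1.1921i, |z|^2 = 8.5895
Escaped at iteration 3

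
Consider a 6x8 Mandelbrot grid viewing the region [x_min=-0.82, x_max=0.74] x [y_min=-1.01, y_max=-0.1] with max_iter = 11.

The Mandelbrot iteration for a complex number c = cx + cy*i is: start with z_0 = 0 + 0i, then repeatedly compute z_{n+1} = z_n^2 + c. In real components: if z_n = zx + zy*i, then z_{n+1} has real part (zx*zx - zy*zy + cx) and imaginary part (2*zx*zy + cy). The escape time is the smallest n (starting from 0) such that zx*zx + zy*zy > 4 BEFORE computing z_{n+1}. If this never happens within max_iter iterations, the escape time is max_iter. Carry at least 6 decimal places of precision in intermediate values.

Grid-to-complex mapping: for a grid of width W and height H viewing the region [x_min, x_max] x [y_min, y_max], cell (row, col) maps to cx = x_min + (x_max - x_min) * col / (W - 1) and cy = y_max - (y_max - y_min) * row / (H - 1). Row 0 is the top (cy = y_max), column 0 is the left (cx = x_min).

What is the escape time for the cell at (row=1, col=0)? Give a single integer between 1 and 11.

Answer: 11

Derivation:
z_0 = 0 + 0i, c = -0.8200 + -0.2300i
Iter 1: z = -0.8200 + -0.2300i, |z|^2 = 0.7253
Iter 2: z = -0.2005 + 0.1472i, |z|^2 = 0.0619
Iter 3: z = -0.8015 + -0.2890i, |z|^2 = 0.7259
Iter 4: z = -0.2612 + 0.2333i, |z|^2 = 0.1226
Iter 5: z = -0.8062 + -0.3519i, |z|^2 = 0.7738
Iter 6: z = -0.2938 + 0.3374i, |z|^2 = 0.2001
Iter 7: z = -0.8475 + -0.4283i, |z|^2 = 0.9016
Iter 8: z = -0.2852 + 0.4959i, |z|^2 = 0.3272
Iter 9: z = -0.9845 + -0.5128i, |z|^2 = 1.2323
Iter 10: z = -0.1137 + 0.7798i, |z|^2 = 0.6211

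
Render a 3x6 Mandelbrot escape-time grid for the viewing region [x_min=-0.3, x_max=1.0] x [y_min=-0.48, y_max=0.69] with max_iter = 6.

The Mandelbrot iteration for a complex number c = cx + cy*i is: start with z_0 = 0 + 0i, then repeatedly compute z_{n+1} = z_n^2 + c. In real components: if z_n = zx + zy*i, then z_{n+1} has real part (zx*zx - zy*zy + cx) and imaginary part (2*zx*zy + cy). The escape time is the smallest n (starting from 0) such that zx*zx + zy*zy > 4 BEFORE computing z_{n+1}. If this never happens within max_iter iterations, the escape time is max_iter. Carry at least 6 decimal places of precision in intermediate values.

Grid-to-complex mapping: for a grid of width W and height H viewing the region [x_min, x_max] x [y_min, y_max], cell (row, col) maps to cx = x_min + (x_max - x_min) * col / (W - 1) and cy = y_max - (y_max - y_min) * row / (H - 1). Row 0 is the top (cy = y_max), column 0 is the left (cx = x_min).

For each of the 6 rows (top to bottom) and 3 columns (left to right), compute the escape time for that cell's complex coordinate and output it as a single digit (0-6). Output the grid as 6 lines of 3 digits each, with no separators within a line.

(row=0, col=0): c = -0.3000 + 0.6900i → escape time 6
(row=0, col=1): c = 0.3500 + 0.6900i → escape time 6
(row=0, col=2): c = 1.0000 + 0.6900i → escape time 2
(row=1, col=0): c = -0.3000 + 0.4560i → escape time 6
(row=1, col=1): c = 0.3500 + 0.4560i → escape time 6
(row=1, col=2): c = 1.0000 + 0.4560i → escape time 2
(row=2, col=0): c = -0.3000 + 0.2220i → escape time 6
(row=2, col=1): c = 0.3500 + 0.2220i → escape time 6
(row=2, col=2): c = 1.0000 + 0.2220i → escape time 2
(row=3, col=0): c = -0.3000 + -0.0120i → escape time 6
(row=3, col=1): c = 0.3500 + -0.0120i → escape time 6
(row=3, col=2): c = 1.0000 + -0.0120i → escape time 2
(row=4, col=0): c = -0.3000 + -0.2460i → escape time 6
(row=4, col=1): c = 0.3500 + -0.2460i → escape time 6
(row=4, col=2): c = 1.0000 + -0.2460i → escape time 2
(row=5, col=0): c = -0.3000 + -0.4800i → escape time 6
(row=5, col=1): c = 0.3500 + -0.4800i → escape time 6
(row=5, col=2): c = 1.0000 + -0.4800i → escape time 2

Answer: 662
662
662
662
662
662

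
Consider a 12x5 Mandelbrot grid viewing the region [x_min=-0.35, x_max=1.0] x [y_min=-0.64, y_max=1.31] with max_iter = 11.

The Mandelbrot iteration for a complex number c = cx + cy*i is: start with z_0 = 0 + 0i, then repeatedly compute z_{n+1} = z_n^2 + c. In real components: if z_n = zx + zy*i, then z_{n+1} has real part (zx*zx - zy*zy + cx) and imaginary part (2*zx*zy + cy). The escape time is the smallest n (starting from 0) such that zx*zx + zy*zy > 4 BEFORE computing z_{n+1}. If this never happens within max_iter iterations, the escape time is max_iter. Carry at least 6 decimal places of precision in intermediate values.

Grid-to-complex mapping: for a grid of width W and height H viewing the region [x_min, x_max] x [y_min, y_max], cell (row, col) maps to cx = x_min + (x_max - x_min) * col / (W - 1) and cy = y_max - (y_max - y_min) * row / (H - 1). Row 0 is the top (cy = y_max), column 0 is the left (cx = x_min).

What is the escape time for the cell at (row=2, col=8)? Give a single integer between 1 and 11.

Answer: 4

Derivation:
z_0 = 0 + 0i, c = 0.6318 + 0.3350i
Iter 1: z = 0.6318 + 0.3350i, |z|^2 = 0.5114
Iter 2: z = 0.9188 + 0.7583i, |z|^2 = 1.4192
Iter 3: z = 0.9009 + 1.7285i, |z|^2 = 3.7993
Iter 4: z = -1.5441 + 3.4495i, |z|^2 = 14.2832
Escaped at iteration 4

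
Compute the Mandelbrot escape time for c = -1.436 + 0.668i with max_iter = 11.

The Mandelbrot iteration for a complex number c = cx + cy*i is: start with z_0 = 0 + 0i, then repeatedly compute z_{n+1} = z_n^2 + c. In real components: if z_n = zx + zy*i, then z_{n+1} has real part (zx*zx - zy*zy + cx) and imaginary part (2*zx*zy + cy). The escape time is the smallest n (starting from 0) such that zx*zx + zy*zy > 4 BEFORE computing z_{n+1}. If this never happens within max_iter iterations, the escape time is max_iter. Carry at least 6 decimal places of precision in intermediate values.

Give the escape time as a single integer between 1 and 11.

z_0 = 0 + 0i, c = -1.4360 + 0.6680i
Iter 1: z = -1.4360 + 0.6680i, |z|^2 = 2.5083
Iter 2: z = 0.1799 + -1.2505i, |z|^2 = 1.5961
Iter 3: z = -2.9674 + 0.2181i, |z|^2 = 8.8530
Escaped at iteration 3

Answer: 3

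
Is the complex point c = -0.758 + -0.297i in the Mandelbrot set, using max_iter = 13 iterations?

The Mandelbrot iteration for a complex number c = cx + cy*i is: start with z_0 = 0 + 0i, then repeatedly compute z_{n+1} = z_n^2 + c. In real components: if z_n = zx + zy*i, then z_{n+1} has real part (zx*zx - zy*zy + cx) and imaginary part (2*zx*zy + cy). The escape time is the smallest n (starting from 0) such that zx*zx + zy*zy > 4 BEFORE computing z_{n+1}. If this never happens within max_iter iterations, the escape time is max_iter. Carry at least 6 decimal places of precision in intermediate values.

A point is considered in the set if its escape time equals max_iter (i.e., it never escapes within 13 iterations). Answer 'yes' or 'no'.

Answer: no

Derivation:
z_0 = 0 + 0i, c = -0.7580 + -0.2970i
Iter 1: z = -0.7580 + -0.2970i, |z|^2 = 0.6628
Iter 2: z = -0.2716 + 0.1533i, |z|^2 = 0.0973
Iter 3: z = -0.7077 + -0.3803i, |z|^2 = 0.6454
Iter 4: z = -0.4018 + 0.2412i, |z|^2 = 0.2196
Iter 5: z = -0.6548 + -0.4908i, |z|^2 = 0.6696
Iter 6: z = -0.5702 + 0.3458i, |z|^2 = 0.4447
Iter 7: z = -0.5524 + -0.6913i, |z|^2 = 0.7831
Iter 8: z = -0.9307 + 0.4668i, |z|^2 = 1.0841
Iter 9: z = -0.1097 + -1.1659i, |z|^2 = 1.3713
Iter 10: z = -2.1052 + -0.0412i, |z|^2 = 4.4336
Escaped at iteration 10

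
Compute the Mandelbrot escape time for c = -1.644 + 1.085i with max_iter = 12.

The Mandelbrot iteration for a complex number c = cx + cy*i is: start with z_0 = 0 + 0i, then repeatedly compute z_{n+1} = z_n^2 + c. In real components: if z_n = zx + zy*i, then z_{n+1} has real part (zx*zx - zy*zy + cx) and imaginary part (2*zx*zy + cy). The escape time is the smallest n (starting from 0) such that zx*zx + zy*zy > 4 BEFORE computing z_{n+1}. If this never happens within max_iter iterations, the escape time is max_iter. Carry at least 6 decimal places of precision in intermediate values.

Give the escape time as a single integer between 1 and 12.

Answer: 2

Derivation:
z_0 = 0 + 0i, c = -1.6440 + 1.0850i
Iter 1: z = -1.6440 + 1.0850i, |z|^2 = 3.8800
Iter 2: z = -0.1185 + -2.4825i, |z|^2 = 6.1767
Escaped at iteration 2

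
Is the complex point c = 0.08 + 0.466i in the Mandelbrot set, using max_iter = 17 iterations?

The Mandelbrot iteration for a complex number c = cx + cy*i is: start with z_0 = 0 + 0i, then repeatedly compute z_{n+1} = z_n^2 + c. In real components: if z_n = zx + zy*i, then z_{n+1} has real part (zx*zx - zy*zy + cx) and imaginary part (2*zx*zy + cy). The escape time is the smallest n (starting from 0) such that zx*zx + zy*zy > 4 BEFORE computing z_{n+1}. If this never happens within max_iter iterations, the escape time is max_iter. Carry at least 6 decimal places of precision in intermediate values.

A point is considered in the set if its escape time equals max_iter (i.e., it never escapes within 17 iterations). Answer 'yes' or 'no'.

z_0 = 0 + 0i, c = 0.0800 + 0.4660i
Iter 1: z = 0.0800 + 0.4660i, |z|^2 = 0.2236
Iter 2: z = -0.1308 + 0.5406i, |z|^2 = 0.3093
Iter 3: z = -0.1951 + 0.3246i, |z|^2 = 0.1435
Iter 4: z = 0.0127 + 0.3393i, |z|^2 = 0.1153
Iter 5: z = -0.0350 + 0.4746i, |z|^2 = 0.2265
Iter 6: z = -0.1440 + 0.4328i, |z|^2 = 0.2081
Iter 7: z = -0.0866 + 0.3413i, |z|^2 = 0.1240
Iter 8: z = -0.0290 + 0.4069i, |z|^2 = 0.1664
Iter 9: z = -0.0847 + 0.4424i, |z|^2 = 0.2029
Iter 10: z = -0.1085 + 0.3910i, |z|^2 = 0.1647
Iter 11: z = -0.0611 + 0.3811i, |z|^2 = 0.1490
Iter 12: z = -0.0615 + 0.4194i, |z|^2 = 0.1797
Iter 13: z = -0.0921 + 0.4144i, |z|^2 = 0.1802
Iter 14: z = -0.0832 + 0.3897i, |z|^2 = 0.1588
Iter 15: z = -0.0649 + 0.4011i, |z|^2 = 0.1651
Iter 16: z = -0.0767 + 0.4139i, |z|^2 = 0.1772
Did not escape in 17 iterations → in set

Answer: yes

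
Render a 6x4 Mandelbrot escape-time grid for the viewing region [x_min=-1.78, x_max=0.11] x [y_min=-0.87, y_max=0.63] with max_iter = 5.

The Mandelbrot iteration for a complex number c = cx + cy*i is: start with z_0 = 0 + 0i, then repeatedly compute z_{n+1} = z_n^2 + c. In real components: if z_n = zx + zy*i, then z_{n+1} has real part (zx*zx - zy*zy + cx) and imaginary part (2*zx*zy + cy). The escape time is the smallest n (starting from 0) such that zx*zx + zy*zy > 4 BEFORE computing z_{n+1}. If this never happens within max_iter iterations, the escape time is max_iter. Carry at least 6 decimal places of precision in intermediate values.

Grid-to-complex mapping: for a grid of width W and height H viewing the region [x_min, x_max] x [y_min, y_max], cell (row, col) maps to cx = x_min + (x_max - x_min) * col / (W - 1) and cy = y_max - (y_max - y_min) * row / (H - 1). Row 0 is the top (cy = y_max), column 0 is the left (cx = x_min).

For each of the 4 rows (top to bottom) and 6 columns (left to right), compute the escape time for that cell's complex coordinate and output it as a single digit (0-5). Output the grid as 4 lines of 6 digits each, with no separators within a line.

Answer: 334555
455555
355555
233455

Derivation:
(row=0, col=0): c = -1.7800 + 0.6300i → escape time 3
(row=0, col=1): c = -1.4020 + 0.6300i → escape time 3
(row=0, col=2): c = -1.0240 + 0.6300i → escape time 4
(row=0, col=3): c = -0.6460 + 0.6300i → escape time 5
(row=0, col=4): c = -0.2680 + 0.6300i → escape time 5
(row=0, col=5): c = 0.1100 + 0.6300i → escape time 5
(row=1, col=0): c = -1.7800 + 0.1300i → escape time 4
(row=1, col=1): c = -1.4020 + 0.1300i → escape time 5
(row=1, col=2): c = -1.0240 + 0.1300i → escape time 5
(row=1, col=3): c = -0.6460 + 0.1300i → escape time 5
(row=1, col=4): c = -0.2680 + 0.1300i → escape time 5
(row=1, col=5): c = 0.1100 + 0.1300i → escape time 5
(row=2, col=0): c = -1.7800 + -0.3700i → escape time 3
(row=2, col=1): c = -1.4020 + -0.3700i → escape time 5
(row=2, col=2): c = -1.0240 + -0.3700i → escape time 5
(row=2, col=3): c = -0.6460 + -0.3700i → escape time 5
(row=2, col=4): c = -0.2680 + -0.3700i → escape time 5
(row=2, col=5): c = 0.1100 + -0.3700i → escape time 5
(row=3, col=0): c = -1.7800 + -0.8700i → escape time 2
(row=3, col=1): c = -1.4020 + -0.8700i → escape time 3
(row=3, col=2): c = -1.0240 + -0.8700i → escape time 3
(row=3, col=3): c = -0.6460 + -0.8700i → escape time 4
(row=3, col=4): c = -0.2680 + -0.8700i → escape time 5
(row=3, col=5): c = 0.1100 + -0.8700i → escape time 5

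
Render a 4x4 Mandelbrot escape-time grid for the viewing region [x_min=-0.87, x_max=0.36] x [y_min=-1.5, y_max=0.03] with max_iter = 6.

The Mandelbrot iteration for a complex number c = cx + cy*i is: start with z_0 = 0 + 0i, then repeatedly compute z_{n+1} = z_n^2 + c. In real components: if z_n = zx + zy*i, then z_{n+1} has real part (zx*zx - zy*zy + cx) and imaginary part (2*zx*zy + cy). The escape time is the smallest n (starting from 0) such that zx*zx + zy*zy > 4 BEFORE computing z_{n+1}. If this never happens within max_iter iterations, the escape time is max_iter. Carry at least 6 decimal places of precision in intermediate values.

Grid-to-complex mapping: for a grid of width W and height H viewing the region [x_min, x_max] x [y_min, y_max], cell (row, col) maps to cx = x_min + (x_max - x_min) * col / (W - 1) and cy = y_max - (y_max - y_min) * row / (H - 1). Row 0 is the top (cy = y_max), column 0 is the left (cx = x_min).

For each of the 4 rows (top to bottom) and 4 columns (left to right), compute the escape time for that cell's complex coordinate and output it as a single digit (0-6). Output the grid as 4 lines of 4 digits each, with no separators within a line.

(row=0, col=0): c = -0.8700 + 0.0300i → escape time 6
(row=0, col=1): c = -0.4600 + 0.0300i → escape time 6
(row=0, col=2): c = -0.0500 + 0.0300i → escape time 6
(row=0, col=3): c = 0.3600 + 0.0300i → escape time 6
(row=1, col=0): c = -0.8700 + -0.4800i → escape time 6
(row=1, col=1): c = -0.4600 + -0.4800i → escape time 6
(row=1, col=2): c = -0.0500 + -0.4800i → escape time 6
(row=1, col=3): c = 0.3600 + -0.4800i → escape time 6
(row=2, col=0): c = -0.8700 + -0.9900i → escape time 3
(row=2, col=1): c = -0.4600 + -0.9900i → escape time 4
(row=2, col=2): c = -0.0500 + -0.9900i → escape time 6
(row=2, col=3): c = 0.3600 + -0.9900i → escape time 3
(row=3, col=0): c = -0.8700 + -1.5000i → escape time 2
(row=3, col=1): c = -0.4600 + -1.5000i → escape time 2
(row=3, col=2): c = -0.0500 + -1.5000i → escape time 2
(row=3, col=3): c = 0.3600 + -1.5000i → escape time 2

Answer: 6666
6666
3463
2222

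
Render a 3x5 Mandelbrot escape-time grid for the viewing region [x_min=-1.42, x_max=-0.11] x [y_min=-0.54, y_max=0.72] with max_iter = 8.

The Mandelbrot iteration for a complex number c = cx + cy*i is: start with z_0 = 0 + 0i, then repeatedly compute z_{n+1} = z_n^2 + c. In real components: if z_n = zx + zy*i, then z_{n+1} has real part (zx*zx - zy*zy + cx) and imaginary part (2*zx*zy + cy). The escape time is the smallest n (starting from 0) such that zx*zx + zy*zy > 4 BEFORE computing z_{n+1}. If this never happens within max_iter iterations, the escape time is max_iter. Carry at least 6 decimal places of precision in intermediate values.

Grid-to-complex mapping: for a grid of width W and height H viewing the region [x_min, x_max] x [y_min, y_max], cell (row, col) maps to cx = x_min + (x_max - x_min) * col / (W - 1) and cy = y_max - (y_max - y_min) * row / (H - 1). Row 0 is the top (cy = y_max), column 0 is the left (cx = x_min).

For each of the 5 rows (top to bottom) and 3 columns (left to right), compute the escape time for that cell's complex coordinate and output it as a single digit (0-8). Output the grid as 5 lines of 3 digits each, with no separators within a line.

Answer: 348
488
888
588
368

Derivation:
(row=0, col=0): c = -1.4200 + 0.7200i → escape time 3
(row=0, col=1): c = -0.7650 + 0.7200i → escape time 4
(row=0, col=2): c = -0.1100 + 0.7200i → escape time 8
(row=1, col=0): c = -1.4200 + 0.4050i → escape time 4
(row=1, col=1): c = -0.7650 + 0.4050i → escape time 8
(row=1, col=2): c = -0.1100 + 0.4050i → escape time 8
(row=2, col=0): c = -1.4200 + 0.0900i → escape time 8
(row=2, col=1): c = -0.7650 + 0.0900i → escape time 8
(row=2, col=2): c = -0.1100 + 0.0900i → escape time 8
(row=3, col=0): c = -1.4200 + -0.2250i → escape time 5
(row=3, col=1): c = -0.7650 + -0.2250i → escape time 8
(row=3, col=2): c = -0.1100 + -0.2250i → escape time 8
(row=4, col=0): c = -1.4200 + -0.5400i → escape time 3
(row=4, col=1): c = -0.7650 + -0.5400i → escape time 6
(row=4, col=2): c = -0.1100 + -0.5400i → escape time 8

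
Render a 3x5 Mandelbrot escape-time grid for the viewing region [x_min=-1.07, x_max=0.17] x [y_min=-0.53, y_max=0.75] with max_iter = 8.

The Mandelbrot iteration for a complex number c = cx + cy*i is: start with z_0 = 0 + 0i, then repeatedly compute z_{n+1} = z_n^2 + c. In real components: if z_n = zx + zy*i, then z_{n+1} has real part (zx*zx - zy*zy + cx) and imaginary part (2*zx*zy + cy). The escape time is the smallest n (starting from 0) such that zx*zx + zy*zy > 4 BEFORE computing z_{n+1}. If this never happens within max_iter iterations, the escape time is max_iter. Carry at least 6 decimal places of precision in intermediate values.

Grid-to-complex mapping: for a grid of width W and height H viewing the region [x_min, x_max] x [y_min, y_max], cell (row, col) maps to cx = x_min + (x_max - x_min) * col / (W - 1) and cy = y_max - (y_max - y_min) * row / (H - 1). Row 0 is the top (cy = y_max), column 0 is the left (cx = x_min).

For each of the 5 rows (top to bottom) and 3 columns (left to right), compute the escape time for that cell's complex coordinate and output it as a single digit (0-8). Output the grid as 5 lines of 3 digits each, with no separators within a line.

(row=0, col=0): c = -1.0700 + 0.7500i → escape time 3
(row=0, col=1): c = -0.4500 + 0.7500i → escape time 6
(row=0, col=2): c = 0.1700 + 0.7500i → escape time 6
(row=1, col=0): c = -1.0700 + 0.4300i → escape time 6
(row=1, col=1): c = -0.4500 + 0.4300i → escape time 8
(row=1, col=2): c = 0.1700 + 0.4300i → escape time 8
(row=2, col=0): c = -1.0700 + 0.1100i → escape time 8
(row=2, col=1): c = -0.4500 + 0.1100i → escape time 8
(row=2, col=2): c = 0.1700 + 0.1100i → escape time 8
(row=3, col=0): c = -1.0700 + -0.2100i → escape time 8
(row=3, col=1): c = -0.4500 + -0.2100i → escape time 8
(row=3, col=2): c = 0.1700 + -0.2100i → escape time 8
(row=4, col=0): c = -1.0700 + -0.5300i → escape time 5
(row=4, col=1): c = -0.4500 + -0.5300i → escape time 8
(row=4, col=2): c = 0.1700 + -0.5300i → escape time 8

Answer: 366
688
888
888
588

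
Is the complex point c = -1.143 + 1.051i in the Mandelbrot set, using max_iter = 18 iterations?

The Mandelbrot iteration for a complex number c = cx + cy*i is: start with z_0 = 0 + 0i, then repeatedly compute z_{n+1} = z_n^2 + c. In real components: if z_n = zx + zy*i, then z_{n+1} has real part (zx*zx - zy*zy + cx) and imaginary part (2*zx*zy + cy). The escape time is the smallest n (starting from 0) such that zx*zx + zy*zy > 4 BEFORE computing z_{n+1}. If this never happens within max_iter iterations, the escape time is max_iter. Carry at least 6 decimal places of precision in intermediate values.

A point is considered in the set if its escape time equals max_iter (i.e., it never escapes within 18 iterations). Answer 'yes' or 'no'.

Answer: no

Derivation:
z_0 = 0 + 0i, c = -1.1430 + 1.0510i
Iter 1: z = -1.1430 + 1.0510i, |z|^2 = 2.4110
Iter 2: z = -0.9412 + -1.3516i, |z|^2 = 2.7126
Iter 3: z = -2.0840 + 3.5951i, |z|^2 = 17.2678
Escaped at iteration 3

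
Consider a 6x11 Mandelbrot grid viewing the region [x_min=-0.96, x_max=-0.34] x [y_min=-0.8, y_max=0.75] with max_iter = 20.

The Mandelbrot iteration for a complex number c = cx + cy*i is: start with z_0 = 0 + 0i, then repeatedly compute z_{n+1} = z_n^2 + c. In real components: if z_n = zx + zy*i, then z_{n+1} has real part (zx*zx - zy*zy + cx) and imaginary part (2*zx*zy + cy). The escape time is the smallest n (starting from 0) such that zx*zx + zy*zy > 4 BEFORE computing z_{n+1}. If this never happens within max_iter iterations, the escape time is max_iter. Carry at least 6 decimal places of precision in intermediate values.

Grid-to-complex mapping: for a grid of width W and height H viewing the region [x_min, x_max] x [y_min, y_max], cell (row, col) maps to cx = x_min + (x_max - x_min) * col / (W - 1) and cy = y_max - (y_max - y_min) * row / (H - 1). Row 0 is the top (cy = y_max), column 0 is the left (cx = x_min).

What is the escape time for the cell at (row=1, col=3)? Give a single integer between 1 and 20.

Answer: 12

Derivation:
z_0 = 0 + 0i, c = -0.5880 + 0.5950i
Iter 1: z = -0.5880 + 0.5950i, |z|^2 = 0.6998
Iter 2: z = -0.5963 + -0.1047i, |z|^2 = 0.3665
Iter 3: z = -0.2434 + 0.7199i, |z|^2 = 0.5775
Iter 4: z = -1.0470 + 0.2445i, |z|^2 = 1.1560
Iter 5: z = 0.4484 + 0.0829i, |z|^2 = 0.2079
Iter 6: z = -0.3938 + 0.6694i, |z|^2 = 0.6032
Iter 7: z = -0.8810 + 0.0677i, |z|^2 = 0.7807
Iter 8: z = 0.1835 + 0.4756i, |z|^2 = 0.2599
Iter 9: z = -0.7806 + 0.7696i, |z|^2 = 1.2015
Iter 10: z = -0.5710 + -0.6064i, |z|^2 = 0.6937
Iter 11: z = -0.6297 + 1.2874i, |z|^2 = 2.0540
Iter 12: z = -1.8490 + -1.0264i, |z|^2 = 4.4722
Escaped at iteration 12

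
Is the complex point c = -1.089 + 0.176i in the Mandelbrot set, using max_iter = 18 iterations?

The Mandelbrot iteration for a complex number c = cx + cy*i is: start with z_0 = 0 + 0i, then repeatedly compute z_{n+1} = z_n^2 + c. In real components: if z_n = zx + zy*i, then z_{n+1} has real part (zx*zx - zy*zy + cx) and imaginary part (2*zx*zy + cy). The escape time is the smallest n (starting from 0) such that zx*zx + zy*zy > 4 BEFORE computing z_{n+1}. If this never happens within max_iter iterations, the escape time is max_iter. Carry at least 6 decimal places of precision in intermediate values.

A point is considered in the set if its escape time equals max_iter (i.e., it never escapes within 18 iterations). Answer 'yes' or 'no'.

z_0 = 0 + 0i, c = -1.0890 + 0.1760i
Iter 1: z = -1.0890 + 0.1760i, |z|^2 = 1.2169
Iter 2: z = 0.0659 + -0.2073i, |z|^2 = 0.0473
Iter 3: z = -1.1276 + 0.1487i, |z|^2 = 1.2937
Iter 4: z = 0.1605 + -0.1593i, |z|^2 = 0.0511
Iter 5: z = -1.0886 + 0.1249i, |z|^2 = 1.2007
Iter 6: z = 0.0805 + -0.0959i, |z|^2 = 0.0157
Iter 7: z = -1.0917 + 0.1606i, |z|^2 = 1.2176
Iter 8: z = 0.0771 + -0.1746i, |z|^2 = 0.0364
Iter 9: z = -1.1135 + 0.1491i, |z|^2 = 1.2622
Iter 10: z = 0.1287 + -0.1560i, |z|^2 = 0.0409
Iter 11: z = -1.0968 + 0.1358i, |z|^2 = 1.2214
Iter 12: z = 0.0955 + -0.1219i, |z|^2 = 0.0240
Iter 13: z = -1.0948 + 0.1527i, |z|^2 = 1.2218
Iter 14: z = 0.0862 + -0.1584i, |z|^2 = 0.0325
Iter 15: z = -1.1067 + 0.1487i, |z|^2 = 1.2468
Iter 16: z = 0.1136 + -0.1531i, |z|^2 = 0.0363
Iter 17: z = -1.0995 + 0.1412i, |z|^2 = 1.2289
Did not escape in 18 iterations → in set

Answer: yes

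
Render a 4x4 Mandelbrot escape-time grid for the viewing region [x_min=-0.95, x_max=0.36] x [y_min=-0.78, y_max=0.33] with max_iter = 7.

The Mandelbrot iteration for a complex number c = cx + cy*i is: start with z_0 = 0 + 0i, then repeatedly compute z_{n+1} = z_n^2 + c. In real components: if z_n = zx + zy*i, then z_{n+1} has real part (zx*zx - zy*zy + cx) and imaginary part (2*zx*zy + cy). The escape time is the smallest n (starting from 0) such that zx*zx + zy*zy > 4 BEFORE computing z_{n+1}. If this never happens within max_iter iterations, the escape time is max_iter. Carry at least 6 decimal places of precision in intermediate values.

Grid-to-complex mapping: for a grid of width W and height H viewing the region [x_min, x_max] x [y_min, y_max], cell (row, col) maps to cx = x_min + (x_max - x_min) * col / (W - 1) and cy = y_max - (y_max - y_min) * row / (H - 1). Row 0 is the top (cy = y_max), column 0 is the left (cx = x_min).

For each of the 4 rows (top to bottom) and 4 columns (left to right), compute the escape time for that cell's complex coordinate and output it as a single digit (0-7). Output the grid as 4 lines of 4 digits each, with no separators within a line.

Answer: 7777
7777
7777
4674

Derivation:
(row=0, col=0): c = -0.9500 + 0.3300i → escape time 7
(row=0, col=1): c = -0.5133 + 0.3300i → escape time 7
(row=0, col=2): c = -0.0767 + 0.3300i → escape time 7
(row=0, col=3): c = 0.3600 + 0.3300i → escape time 7
(row=1, col=0): c = -0.9500 + -0.0400i → escape time 7
(row=1, col=1): c = -0.5133 + -0.0400i → escape time 7
(row=1, col=2): c = -0.0767 + -0.0400i → escape time 7
(row=1, col=3): c = 0.3600 + -0.0400i → escape time 7
(row=2, col=0): c = -0.9500 + -0.4100i → escape time 7
(row=2, col=1): c = -0.5133 + -0.4100i → escape time 7
(row=2, col=2): c = -0.0767 + -0.4100i → escape time 7
(row=2, col=3): c = 0.3600 + -0.4100i → escape time 7
(row=3, col=0): c = -0.9500 + -0.7800i → escape time 4
(row=3, col=1): c = -0.5133 + -0.7800i → escape time 6
(row=3, col=2): c = -0.0767 + -0.7800i → escape time 7
(row=3, col=3): c = 0.3600 + -0.7800i → escape time 4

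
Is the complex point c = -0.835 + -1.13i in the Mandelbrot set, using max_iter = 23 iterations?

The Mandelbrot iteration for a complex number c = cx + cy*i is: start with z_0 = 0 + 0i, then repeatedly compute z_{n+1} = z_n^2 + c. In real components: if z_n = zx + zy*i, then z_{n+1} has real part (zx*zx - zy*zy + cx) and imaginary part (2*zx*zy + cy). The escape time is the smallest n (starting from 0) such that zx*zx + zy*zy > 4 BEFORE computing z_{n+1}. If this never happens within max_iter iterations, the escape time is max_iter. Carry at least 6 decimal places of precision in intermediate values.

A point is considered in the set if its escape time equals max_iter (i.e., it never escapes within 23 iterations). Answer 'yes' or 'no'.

Answer: no

Derivation:
z_0 = 0 + 0i, c = -0.8350 + -1.1300i
Iter 1: z = -0.8350 + -1.1300i, |z|^2 = 1.9741
Iter 2: z = -1.4147 + 0.7571i, |z|^2 = 2.5745
Iter 3: z = 0.5931 + -3.2721i, |z|^2 = 11.0584
Escaped at iteration 3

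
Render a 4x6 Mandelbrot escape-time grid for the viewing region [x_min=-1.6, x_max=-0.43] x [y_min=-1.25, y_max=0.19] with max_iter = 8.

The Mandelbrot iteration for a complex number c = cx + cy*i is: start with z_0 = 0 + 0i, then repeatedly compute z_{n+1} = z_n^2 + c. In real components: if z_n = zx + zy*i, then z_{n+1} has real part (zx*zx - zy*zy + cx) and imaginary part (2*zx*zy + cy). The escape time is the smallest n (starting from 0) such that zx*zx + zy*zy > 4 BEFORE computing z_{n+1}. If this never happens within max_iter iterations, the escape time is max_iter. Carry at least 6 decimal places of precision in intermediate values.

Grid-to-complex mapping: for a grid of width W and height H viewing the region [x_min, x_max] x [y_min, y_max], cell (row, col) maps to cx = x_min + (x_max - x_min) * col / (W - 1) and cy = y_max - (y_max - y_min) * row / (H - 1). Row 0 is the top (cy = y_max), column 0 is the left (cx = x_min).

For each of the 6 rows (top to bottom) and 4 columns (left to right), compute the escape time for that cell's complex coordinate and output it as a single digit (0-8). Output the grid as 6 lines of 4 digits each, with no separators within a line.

(row=0, col=0): c = -1.6000 + 0.1900i → escape time 5
(row=0, col=1): c = -1.2100 + 0.1900i → escape time 8
(row=0, col=2): c = -0.8200 + 0.1900i → escape time 8
(row=0, col=3): c = -0.4300 + 0.1900i → escape time 8
(row=1, col=0): c = -1.6000 + -0.0980i → escape time 6
(row=1, col=1): c = -1.2100 + -0.0980i → escape time 8
(row=1, col=2): c = -0.8200 + -0.0980i → escape time 8
(row=1, col=3): c = -0.4300 + -0.0980i → escape time 8
(row=2, col=0): c = -1.6000 + -0.3860i → escape time 4
(row=2, col=1): c = -1.2100 + -0.3860i → escape time 8
(row=2, col=2): c = -0.8200 + -0.3860i → escape time 7
(row=2, col=3): c = -0.4300 + -0.3860i → escape time 8
(row=3, col=0): c = -1.6000 + -0.6740i → escape time 3
(row=3, col=1): c = -1.2100 + -0.6740i → escape time 3
(row=3, col=2): c = -0.8200 + -0.6740i → escape time 4
(row=3, col=3): c = -0.4300 + -0.6740i → escape time 8
(row=4, col=0): c = -1.6000 + -0.9620i → escape time 2
(row=4, col=1): c = -1.2100 + -0.9620i → escape time 3
(row=4, col=2): c = -0.8200 + -0.9620i → escape time 3
(row=4, col=3): c = -0.4300 + -0.9620i → escape time 4
(row=5, col=0): c = -1.6000 + -1.2500i → escape time 1
(row=5, col=1): c = -1.2100 + -1.2500i → escape time 2
(row=5, col=2): c = -0.8200 + -1.2500i → escape time 3
(row=5, col=3): c = -0.4300 + -1.2500i → escape time 3

Answer: 5888
6888
4878
3348
2334
1233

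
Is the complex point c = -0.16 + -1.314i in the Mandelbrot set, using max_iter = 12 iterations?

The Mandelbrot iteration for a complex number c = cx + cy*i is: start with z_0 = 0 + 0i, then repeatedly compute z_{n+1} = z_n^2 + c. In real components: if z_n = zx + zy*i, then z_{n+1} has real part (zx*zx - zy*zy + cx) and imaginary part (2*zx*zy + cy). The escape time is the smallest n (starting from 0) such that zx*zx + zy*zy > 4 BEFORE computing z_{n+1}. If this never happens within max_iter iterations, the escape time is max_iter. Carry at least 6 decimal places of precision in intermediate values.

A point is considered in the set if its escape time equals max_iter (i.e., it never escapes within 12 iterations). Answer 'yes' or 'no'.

z_0 = 0 + 0i, c = -0.1600 + -1.3140i
Iter 1: z = -0.1600 + -1.3140i, |z|^2 = 1.7522
Iter 2: z = -1.8610 + -0.8935i, |z|^2 = 4.2617
Escaped at iteration 2

Answer: no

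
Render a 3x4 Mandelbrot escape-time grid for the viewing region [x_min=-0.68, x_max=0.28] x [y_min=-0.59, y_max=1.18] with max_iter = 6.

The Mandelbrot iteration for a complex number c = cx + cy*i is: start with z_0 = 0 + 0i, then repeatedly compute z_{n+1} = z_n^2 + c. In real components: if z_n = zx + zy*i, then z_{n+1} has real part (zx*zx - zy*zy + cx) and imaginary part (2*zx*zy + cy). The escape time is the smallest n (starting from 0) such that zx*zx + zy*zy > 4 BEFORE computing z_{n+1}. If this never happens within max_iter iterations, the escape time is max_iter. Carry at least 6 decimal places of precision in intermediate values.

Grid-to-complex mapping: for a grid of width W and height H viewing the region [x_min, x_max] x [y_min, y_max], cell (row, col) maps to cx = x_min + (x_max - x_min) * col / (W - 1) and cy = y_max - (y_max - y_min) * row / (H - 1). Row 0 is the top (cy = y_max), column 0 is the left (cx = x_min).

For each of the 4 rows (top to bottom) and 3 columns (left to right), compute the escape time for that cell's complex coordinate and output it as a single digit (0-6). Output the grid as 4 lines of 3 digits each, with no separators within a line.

Answer: 342
666
666
666

Derivation:
(row=0, col=0): c = -0.6800 + 1.1800i → escape time 3
(row=0, col=1): c = -0.2000 + 1.1800i → escape time 4
(row=0, col=2): c = 0.2800 + 1.1800i → escape time 2
(row=1, col=0): c = -0.6800 + 0.5900i → escape time 6
(row=1, col=1): c = -0.2000 + 0.5900i → escape time 6
(row=1, col=2): c = 0.2800 + 0.5900i → escape time 6
(row=2, col=0): c = -0.6800 + 0.0000i → escape time 6
(row=2, col=1): c = -0.2000 + 0.0000i → escape time 6
(row=2, col=2): c = 0.2800 + 0.0000i → escape time 6
(row=3, col=0): c = -0.6800 + -0.5900i → escape time 6
(row=3, col=1): c = -0.2000 + -0.5900i → escape time 6
(row=3, col=2): c = 0.2800 + -0.5900i → escape time 6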